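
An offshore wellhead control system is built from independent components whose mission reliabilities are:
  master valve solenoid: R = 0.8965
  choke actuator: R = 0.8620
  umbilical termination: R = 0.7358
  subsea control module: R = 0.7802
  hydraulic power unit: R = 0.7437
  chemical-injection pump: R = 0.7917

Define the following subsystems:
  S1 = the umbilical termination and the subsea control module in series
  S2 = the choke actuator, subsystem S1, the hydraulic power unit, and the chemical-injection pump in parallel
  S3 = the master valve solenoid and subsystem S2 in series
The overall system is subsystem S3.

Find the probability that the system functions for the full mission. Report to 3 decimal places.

0.894

Series (umbilical termination and subsea control module): 0.73580 × 0.78020 = 0.57407
Parallel (choke actuator, [0.57407], hydraulic power unit, and chemical-injection pump): 1 − (1 − 0.86200)(1 − 0.57407)(1 − 0.74370)(1 − 0.79170) = 0.99686
Series (master valve solenoid and [0.99686]): 0.89650 × 0.99686 = 0.894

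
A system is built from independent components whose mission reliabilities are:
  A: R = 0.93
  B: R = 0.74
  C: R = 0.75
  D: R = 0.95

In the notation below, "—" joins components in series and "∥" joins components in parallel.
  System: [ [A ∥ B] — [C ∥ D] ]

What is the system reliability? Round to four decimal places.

0.9695

Parallel (A and B): 1 − (1 − 0.930000)(1 − 0.740000) = 0.981800
Parallel (C and D): 1 − (1 − 0.750000)(1 − 0.950000) = 0.987500
Series ([0.981800] and [0.987500]): 0.981800 × 0.987500 = 0.9695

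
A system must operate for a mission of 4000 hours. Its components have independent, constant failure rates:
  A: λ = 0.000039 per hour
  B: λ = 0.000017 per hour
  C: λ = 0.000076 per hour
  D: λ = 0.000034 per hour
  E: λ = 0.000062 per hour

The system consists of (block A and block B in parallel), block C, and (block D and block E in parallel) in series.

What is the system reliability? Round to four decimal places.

0.7104

R(A) = exp(−0.000039 × 4000) = 0.855559
R(B) = exp(−0.000017 × 4000) = 0.934260
R(C) = exp(−0.000076 × 4000) = 0.737861
R(D) = exp(−0.000034 × 4000) = 0.872843
R(E) = exp(−0.000062 × 4000) = 0.780360
Parallel (A and B): 1 − (1 − 0.855559)(1 − 0.934260) = 0.990504
Parallel (D and E): 1 − (1 − 0.872843)(1 − 0.780360) = 0.972071
Series ([0.990504], C, and [0.972071]): 0.990504 × 0.737861 × 0.972071 = 0.7104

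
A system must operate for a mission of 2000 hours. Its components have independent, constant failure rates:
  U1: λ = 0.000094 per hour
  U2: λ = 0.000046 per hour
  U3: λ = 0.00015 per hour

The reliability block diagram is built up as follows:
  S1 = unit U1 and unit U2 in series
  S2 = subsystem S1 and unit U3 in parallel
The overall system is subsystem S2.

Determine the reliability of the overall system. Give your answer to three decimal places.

0.937

R(U1) = exp(−0.000094 × 2000) = 0.82861
R(U2) = exp(−0.000046 × 2000) = 0.91211
R(U3) = exp(−0.00015 × 2000) = 0.74082
Series (U1 and U2): 0.82861 × 0.91211 = 0.75578
Parallel ([0.75578] and U3): 1 − (1 − 0.75578)(1 − 0.74082) = 0.937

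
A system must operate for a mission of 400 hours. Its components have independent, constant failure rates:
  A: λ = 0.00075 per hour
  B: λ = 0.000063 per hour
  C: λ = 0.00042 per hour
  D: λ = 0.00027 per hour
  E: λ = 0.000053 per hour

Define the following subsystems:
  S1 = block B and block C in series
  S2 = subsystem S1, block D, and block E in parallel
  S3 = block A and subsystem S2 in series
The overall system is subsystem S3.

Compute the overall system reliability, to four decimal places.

R(A) = exp(−0.00075 × 400) = 0.740818
R(B) = exp(−0.000063 × 400) = 0.975115
R(C) = exp(−0.00042 × 400) = 0.845354
R(D) = exp(−0.00027 × 400) = 0.897628
R(E) = exp(−0.000053 × 400) = 0.979023
Series (B and C): 0.975115 × 0.845354 = 0.824317
Parallel ([0.824317], D, and E): 1 − (1 − 0.824317)(1 − 0.897628)(1 − 0.979023) = 0.999623
Series (A and [0.999623]): 0.740818 × 0.999623 = 0.7405

0.7405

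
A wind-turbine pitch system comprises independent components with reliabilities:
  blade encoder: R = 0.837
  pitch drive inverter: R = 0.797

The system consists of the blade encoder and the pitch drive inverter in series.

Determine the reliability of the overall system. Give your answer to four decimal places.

0.6671

Series (blade encoder and pitch drive inverter): 0.837000 × 0.797000 = 0.6671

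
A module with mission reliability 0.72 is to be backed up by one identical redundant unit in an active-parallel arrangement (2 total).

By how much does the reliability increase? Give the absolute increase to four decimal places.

0.2016

R_before = 0.72
R_after = 1 − (1 − 0.72)^2 = 0.9216
ΔR = 0.9216 − 0.72 = 0.2016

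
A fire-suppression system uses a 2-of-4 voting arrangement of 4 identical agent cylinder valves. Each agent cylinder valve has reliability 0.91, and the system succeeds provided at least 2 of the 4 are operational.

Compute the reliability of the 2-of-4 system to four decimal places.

0.9973

R = Σ_{i=2}^{4} C(4,i) p^i (1−p)^{4−i} with p = 0.91
C(4,2)·0.91^2·0.09^2 = 0.040246
C(4,3)·0.91^3·0.09^1 = 0.271286
C(4,4)·0.91^4·0.09^0 = 0.685750
Sum = 0.9973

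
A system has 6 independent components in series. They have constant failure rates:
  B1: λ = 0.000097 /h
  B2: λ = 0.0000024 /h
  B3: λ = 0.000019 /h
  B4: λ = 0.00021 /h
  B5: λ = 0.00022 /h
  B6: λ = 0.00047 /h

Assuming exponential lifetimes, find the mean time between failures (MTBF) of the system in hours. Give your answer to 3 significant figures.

Series of exponential components: λ_sys = Σ λ_i
λ_sys = 0.000097 + 0.0000024 + 0.000019 + 0.00021 + 0.00022 + 0.00047 = 1.0184e-03 /h
MTBF = 1 / λ_sys = 982 h

982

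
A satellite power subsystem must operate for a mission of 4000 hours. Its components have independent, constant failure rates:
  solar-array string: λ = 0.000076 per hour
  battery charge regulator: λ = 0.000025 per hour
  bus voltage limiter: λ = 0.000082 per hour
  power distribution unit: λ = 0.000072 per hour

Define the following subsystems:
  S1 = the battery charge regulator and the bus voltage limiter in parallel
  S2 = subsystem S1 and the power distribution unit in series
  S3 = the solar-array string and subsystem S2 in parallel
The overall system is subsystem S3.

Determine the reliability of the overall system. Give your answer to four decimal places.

R(solar-array string) = exp(−0.000076 × 4000) = 0.737861
R(battery charge regulator) = exp(−0.000025 × 4000) = 0.904837
R(bus voltage limiter) = exp(−0.000082 × 4000) = 0.720363
R(power distribution unit) = exp(−0.000072 × 4000) = 0.749762
Parallel (battery charge regulator and bus voltage limiter): 1 − (1 − 0.904837)(1 − 0.720363) = 0.973389
Series ([0.973389] and power distribution unit): 0.973389 × 0.749762 = 0.729810
Parallel (solar-array string and [0.729810]): 1 − (1 − 0.737861)(1 − 0.729810) = 0.9292

0.9292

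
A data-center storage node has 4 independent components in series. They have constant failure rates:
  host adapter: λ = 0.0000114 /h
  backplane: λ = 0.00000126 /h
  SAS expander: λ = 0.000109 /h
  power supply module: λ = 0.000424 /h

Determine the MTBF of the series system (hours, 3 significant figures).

Series of exponential components: λ_sys = Σ λ_i
λ_sys = 0.0000114 + 0.00000126 + 0.000109 + 0.000424 = 5.4566e-04 /h
MTBF = 1 / λ_sys = 1830 h

1830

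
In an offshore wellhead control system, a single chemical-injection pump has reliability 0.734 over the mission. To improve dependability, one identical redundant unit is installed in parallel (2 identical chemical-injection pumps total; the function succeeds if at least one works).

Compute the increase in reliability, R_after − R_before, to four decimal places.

0.1952

R_before = 0.734
R_after = 1 − (1 − 0.734)^2 = 0.9292
ΔR = 0.9292 − 0.734 = 0.1952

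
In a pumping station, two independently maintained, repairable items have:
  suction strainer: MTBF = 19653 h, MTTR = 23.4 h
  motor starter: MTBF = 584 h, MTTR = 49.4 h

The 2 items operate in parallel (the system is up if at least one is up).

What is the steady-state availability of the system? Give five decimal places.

0.99991

A(suction strainer) = MTBF/(MTBF+MTTR) = 19653/(19653+23.4) = 0.998811
A(motor starter) = MTBF/(MTBF+MTTR) = 584/(584+49.4) = 0.922008
Parallel availability: 1 − (1 − 0.998811)(1 − 0.922008) = 0.99991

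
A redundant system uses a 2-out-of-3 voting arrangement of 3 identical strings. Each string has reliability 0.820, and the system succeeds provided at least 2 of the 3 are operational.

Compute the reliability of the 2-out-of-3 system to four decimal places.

R = Σ_{i=2}^{3} C(3,i) p^i (1−p)^{3−i} with p = 0.820
C(3,2)·0.820^2·0.180^1 = 0.363096
C(3,3)·0.820^3·0.180^0 = 0.551368
Sum = 0.9145

0.9145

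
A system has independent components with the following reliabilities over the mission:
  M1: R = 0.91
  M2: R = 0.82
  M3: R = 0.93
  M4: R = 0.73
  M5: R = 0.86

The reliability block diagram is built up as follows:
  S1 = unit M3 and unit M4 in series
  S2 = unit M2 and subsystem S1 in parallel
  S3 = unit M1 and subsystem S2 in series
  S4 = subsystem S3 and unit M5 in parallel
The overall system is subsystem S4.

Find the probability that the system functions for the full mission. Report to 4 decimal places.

0.9800

Series (M3 and M4): 0.930000 × 0.730000 = 0.678900
Parallel (M2 and [0.678900]): 1 − (1 − 0.820000)(1 − 0.678900) = 0.942202
Series (M1 and [0.942202]): 0.910000 × 0.942202 = 0.857404
Parallel ([0.857404] and M5): 1 − (1 − 0.857404)(1 − 0.860000) = 0.9800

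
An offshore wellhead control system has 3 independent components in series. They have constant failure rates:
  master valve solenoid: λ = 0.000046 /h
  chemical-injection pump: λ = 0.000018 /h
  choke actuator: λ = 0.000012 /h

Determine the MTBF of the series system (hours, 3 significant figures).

13200

Series of exponential components: λ_sys = Σ λ_i
λ_sys = 0.000046 + 0.000018 + 0.000012 = 7.6000e-05 /h
MTBF = 1 / λ_sys = 13200 h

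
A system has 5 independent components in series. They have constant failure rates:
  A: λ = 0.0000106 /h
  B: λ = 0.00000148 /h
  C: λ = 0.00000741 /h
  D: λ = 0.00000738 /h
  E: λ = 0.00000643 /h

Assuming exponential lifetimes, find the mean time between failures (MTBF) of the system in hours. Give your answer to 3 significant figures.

Series of exponential components: λ_sys = Σ λ_i
λ_sys = 0.0000106 + 0.00000148 + 0.00000741 + 0.00000738 + 0.00000643 = 3.3300e-05 /h
MTBF = 1 / λ_sys = 30000 h

30000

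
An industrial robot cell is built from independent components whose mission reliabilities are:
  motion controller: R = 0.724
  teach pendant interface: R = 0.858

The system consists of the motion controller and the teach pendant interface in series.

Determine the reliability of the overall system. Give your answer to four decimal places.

Series (motion controller and teach pendant interface): 0.724000 × 0.858000 = 0.6212

0.6212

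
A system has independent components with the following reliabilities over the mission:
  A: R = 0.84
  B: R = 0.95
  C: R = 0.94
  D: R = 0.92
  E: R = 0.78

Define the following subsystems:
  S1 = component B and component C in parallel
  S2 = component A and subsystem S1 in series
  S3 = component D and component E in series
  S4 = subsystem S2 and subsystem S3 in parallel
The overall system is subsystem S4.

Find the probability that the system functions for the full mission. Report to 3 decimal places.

0.954

Parallel (B and C): 1 − (1 − 0.95000)(1 − 0.94000) = 0.99700
Series (A and [0.99700]): 0.84000 × 0.99700 = 0.83748
Series (D and E): 0.92000 × 0.78000 = 0.71760
Parallel ([0.83748] and [0.71760]): 1 − (1 − 0.83748)(1 − 0.71760) = 0.954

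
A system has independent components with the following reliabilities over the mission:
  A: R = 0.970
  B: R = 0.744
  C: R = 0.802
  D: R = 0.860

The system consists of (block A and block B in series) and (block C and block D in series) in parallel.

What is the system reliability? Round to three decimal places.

Series (A and B): 0.97000 × 0.74400 = 0.72168
Series (C and D): 0.80200 × 0.86000 = 0.68972
Parallel ([0.72168] and [0.68972]): 1 − (1 − 0.72168)(1 − 0.68972) = 0.914

0.914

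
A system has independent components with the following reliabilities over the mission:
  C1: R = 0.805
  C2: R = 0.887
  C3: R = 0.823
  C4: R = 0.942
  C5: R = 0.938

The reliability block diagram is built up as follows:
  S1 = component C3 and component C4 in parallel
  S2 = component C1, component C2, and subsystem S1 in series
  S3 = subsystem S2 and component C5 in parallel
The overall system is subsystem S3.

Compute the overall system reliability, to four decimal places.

0.9818

Parallel (C3 and C4): 1 − (1 − 0.823000)(1 − 0.942000) = 0.989734
Series (C1, C2, and [0.989734]): 0.805000 × 0.887000 × 0.989734 = 0.706705
Parallel ([0.706705] and C5): 1 − (1 − 0.706705)(1 − 0.938000) = 0.9818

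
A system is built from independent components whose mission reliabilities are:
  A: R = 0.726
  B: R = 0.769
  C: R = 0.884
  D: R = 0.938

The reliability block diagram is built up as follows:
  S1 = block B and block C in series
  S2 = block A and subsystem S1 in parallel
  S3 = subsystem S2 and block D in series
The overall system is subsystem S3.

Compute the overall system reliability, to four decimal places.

0.8557

Series (B and C): 0.769000 × 0.884000 = 0.679796
Parallel (A and [0.679796]): 1 − (1 − 0.726000)(1 − 0.679796) = 0.912264
Series ([0.912264] and D): 0.912264 × 0.938000 = 0.8557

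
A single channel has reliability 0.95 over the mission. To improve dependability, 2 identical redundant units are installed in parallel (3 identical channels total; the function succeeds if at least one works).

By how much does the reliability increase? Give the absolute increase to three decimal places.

0.050

R_before = 0.95
R_after = 1 − (1 − 0.95)^3 = 1.000
ΔR = 1.000 − 0.95 = 0.050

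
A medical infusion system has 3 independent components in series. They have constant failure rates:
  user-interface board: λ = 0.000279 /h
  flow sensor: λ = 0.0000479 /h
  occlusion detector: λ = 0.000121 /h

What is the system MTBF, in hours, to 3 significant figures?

Series of exponential components: λ_sys = Σ λ_i
λ_sys = 0.000279 + 0.0000479 + 0.000121 = 4.4790e-04 /h
MTBF = 1 / λ_sys = 2230 h

2230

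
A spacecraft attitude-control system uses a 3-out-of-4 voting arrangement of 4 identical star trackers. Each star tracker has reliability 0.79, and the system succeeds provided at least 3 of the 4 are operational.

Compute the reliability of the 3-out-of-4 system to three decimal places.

R = Σ_{i=3}^{4} C(4,i) p^i (1−p)^{4−i} with p = 0.79
C(4,3)·0.79^3·0.21^1 = 0.41415
C(4,4)·0.79^4·0.21^0 = 0.38950
Sum = 0.804

0.804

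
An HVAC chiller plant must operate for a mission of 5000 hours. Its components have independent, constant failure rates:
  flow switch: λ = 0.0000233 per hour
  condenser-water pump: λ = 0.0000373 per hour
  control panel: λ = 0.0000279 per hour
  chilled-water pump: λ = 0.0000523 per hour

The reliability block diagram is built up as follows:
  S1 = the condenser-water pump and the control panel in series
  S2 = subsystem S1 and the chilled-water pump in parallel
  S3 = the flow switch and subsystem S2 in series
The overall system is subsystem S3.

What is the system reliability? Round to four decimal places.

R(flow switch) = exp(−0.0000233 × 5000) = 0.890030
R(condenser-water pump) = exp(−0.0000373 × 5000) = 0.829859
R(control panel) = exp(−0.0000279 × 5000) = 0.869793
R(chilled-water pump) = exp(−0.0000523 × 5000) = 0.769896
Series (condenser-water pump and control panel): 0.829859 × 0.869793 = 0.721806
Parallel ([0.721806] and chilled-water pump): 1 − (1 − 0.721806)(1 − 0.769896) = 0.935986
Series (flow switch and [0.935986]): 0.890030 × 0.935986 = 0.8331

0.8331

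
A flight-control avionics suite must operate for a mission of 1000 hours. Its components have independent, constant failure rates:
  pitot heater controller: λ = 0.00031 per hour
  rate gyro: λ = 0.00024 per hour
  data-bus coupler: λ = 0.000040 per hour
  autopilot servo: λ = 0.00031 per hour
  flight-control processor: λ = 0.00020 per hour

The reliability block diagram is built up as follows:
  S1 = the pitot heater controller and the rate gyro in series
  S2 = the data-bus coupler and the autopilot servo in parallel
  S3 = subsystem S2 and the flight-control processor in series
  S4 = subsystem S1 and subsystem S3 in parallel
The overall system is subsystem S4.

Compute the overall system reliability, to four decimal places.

0.9197

R(pitot heater controller) = exp(−0.00031 × 1000) = 0.733447
R(rate gyro) = exp(−0.00024 × 1000) = 0.786628
R(data-bus coupler) = exp(−0.000040 × 1000) = 0.960789
R(autopilot servo) = exp(−0.00031 × 1000) = 0.733447
R(flight-control processor) = exp(−0.00020 × 1000) = 0.818731
Series (pitot heater controller and rate gyro): 0.733447 × 0.786628 = 0.576950
Parallel (data-bus coupler and autopilot servo): 1 − (1 − 0.960789)(1 − 0.733447) = 0.989548
Series ([0.989548] and flight-control processor): 0.989548 × 0.818731 = 0.810174
Parallel ([0.576950] and [0.810174]): 1 − (1 − 0.576950)(1 − 0.810174) = 0.9197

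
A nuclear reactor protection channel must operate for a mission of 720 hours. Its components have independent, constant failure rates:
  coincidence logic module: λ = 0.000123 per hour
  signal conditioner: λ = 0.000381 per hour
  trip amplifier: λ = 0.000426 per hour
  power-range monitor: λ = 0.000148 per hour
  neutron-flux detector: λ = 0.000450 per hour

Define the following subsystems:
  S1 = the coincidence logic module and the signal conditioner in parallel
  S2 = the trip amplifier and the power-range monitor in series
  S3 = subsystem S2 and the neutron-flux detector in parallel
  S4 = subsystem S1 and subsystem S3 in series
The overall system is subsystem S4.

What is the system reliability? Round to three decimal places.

R(coincidence logic module) = exp(−0.000123 × 720) = 0.91525
R(signal conditioner) = exp(−0.000381 × 720) = 0.76009
R(trip amplifier) = exp(−0.000426 × 720) = 0.73586
R(power-range monitor) = exp(−0.000148 × 720) = 0.89892
R(neutron-flux detector) = exp(−0.000450 × 720) = 0.72325
Parallel (coincidence logic module and signal conditioner): 1 − (1 − 0.91525)(1 − 0.76009) = 0.97967
Series (trip amplifier and power-range monitor): 0.73586 × 0.89892 = 0.66148
Parallel ([0.66148] and neutron-flux detector): 1 − (1 − 0.66148)(1 − 0.72325) = 0.90631
Series ([0.97967] and [0.90631]): 0.97967 × 0.90631 = 0.888

0.888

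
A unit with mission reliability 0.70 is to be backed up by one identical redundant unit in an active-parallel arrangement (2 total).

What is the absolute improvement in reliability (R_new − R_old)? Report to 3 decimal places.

R_before = 0.70
R_after = 1 − (1 − 0.70)^2 = 0.910
ΔR = 0.910 − 0.70 = 0.210

0.210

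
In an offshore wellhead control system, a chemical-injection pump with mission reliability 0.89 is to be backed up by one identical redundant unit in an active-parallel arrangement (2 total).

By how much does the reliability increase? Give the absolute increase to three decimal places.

R_before = 0.89
R_after = 1 − (1 − 0.89)^2 = 0.988
ΔR = 0.988 − 0.89 = 0.098

0.098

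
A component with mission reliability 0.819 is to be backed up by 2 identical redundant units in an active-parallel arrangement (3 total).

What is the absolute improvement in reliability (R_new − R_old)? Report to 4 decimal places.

R_before = 0.819
R_after = 1 − (1 − 0.819)^3 = 0.9941
ΔR = 0.9941 − 0.819 = 0.1751

0.1751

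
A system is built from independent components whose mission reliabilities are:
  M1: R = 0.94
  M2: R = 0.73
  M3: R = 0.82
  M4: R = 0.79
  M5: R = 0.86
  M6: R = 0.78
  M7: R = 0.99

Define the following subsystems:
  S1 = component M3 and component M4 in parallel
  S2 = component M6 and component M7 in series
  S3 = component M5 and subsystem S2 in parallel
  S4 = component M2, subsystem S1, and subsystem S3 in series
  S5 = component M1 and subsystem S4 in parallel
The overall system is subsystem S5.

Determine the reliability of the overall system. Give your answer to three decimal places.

0.981

Parallel (M3 and M4): 1 − (1 − 0.82000)(1 − 0.79000) = 0.96220
Series (M6 and M7): 0.78000 × 0.99000 = 0.77220
Parallel (M5 and [0.77220]): 1 − (1 − 0.86000)(1 − 0.77220) = 0.96811
Series (M2, [0.96220], and [0.96811]): 0.73000 × 0.96220 × 0.96811 = 0.68001
Parallel (M1 and [0.68001]): 1 − (1 − 0.94000)(1 − 0.68001) = 0.981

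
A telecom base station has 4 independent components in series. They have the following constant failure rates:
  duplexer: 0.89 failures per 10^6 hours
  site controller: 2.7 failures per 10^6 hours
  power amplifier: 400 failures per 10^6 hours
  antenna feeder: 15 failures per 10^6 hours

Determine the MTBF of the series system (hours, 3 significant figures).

2390

Series of exponential components: λ_sys = Σ λ_i
λ_sys = 0.00000089 + 0.0000027 + 0.00040 + 0.000015 = 4.1859e-04 /h
MTBF = 1 / λ_sys = 2390 h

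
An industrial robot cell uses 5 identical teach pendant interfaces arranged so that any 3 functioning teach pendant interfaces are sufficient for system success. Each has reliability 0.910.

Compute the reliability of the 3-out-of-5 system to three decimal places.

0.994

R = Σ_{i=3}^{5} C(5,i) p^i (1−p)^{5−i} with p = 0.910
C(5,3)·0.910^3·0.090^2 = 0.06104
C(5,4)·0.910^4·0.090^1 = 0.30859
C(5,5)·0.910^5·0.090^0 = 0.62403
Sum = 0.994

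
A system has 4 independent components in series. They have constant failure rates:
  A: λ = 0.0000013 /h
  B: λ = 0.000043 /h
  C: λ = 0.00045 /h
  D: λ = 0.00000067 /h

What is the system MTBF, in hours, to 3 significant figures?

Series of exponential components: λ_sys = Σ λ_i
λ_sys = 0.0000013 + 0.000043 + 0.00045 + 0.00000067 = 4.9497e-04 /h
MTBF = 1 / λ_sys = 2020 h

2020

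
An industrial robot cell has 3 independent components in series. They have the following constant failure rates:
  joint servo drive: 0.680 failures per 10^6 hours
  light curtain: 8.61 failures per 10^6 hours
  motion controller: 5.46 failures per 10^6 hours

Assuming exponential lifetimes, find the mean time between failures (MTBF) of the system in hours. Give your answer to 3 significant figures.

67800

Series of exponential components: λ_sys = Σ λ_i
λ_sys = 0.000000680 + 0.00000861 + 0.00000546 = 1.4750e-05 /h
MTBF = 1 / λ_sys = 67800 h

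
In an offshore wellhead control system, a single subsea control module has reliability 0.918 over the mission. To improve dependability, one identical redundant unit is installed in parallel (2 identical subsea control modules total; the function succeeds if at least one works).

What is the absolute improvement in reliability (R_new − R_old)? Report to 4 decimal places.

0.0753

R_before = 0.918
R_after = 1 − (1 − 0.918)^2 = 0.9933
ΔR = 0.9933 − 0.918 = 0.0753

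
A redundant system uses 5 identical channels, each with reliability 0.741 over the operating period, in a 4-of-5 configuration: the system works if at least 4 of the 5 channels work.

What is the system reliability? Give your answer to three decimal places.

R = Σ_{i=4}^{5} C(5,i) p^i (1−p)^{5−i} with p = 0.741
C(5,4)·0.741^4·0.259^1 = 0.39043
C(5,5)·0.741^5·0.259^0 = 0.22340
Sum = 0.614

0.614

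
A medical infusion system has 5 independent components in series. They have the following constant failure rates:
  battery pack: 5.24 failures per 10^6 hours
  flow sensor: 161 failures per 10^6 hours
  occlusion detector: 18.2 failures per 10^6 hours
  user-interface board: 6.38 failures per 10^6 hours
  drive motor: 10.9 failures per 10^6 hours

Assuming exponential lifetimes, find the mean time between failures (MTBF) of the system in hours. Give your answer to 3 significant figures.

Series of exponential components: λ_sys = Σ λ_i
λ_sys = 0.00000524 + 0.000161 + 0.0000182 + 0.00000638 + 0.0000109 = 2.0172e-04 /h
MTBF = 1 / λ_sys = 4960 h

4960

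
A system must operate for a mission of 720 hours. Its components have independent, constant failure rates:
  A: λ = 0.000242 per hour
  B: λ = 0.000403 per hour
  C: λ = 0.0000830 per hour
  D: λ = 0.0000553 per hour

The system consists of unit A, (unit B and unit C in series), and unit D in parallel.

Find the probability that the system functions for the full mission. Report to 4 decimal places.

R(A) = exp(−0.000242 × 720) = 0.840095
R(B) = exp(−0.000403 × 720) = 0.748144
R(C) = exp(−0.0000830 × 720) = 0.941991
R(D) = exp(−0.0000553 × 720) = 0.960966
Series (B and C): 0.748144 × 0.941991 = 0.704745
Parallel (A, [0.704745], and D): 1 − (1 − 0.840095)(1 − 0.704745)(1 − 0.960966) = 0.9982

0.9982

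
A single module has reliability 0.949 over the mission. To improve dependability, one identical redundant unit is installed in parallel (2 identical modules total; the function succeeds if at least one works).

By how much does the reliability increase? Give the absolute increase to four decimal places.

0.0484

R_before = 0.949
R_after = 1 − (1 − 0.949)^2 = 0.9974
ΔR = 0.9974 − 0.949 = 0.0484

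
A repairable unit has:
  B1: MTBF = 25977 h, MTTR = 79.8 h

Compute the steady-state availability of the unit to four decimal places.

A(B1) = MTBF/(MTBF+MTTR) = 25977/(25977+79.8) = 0.9969

0.9969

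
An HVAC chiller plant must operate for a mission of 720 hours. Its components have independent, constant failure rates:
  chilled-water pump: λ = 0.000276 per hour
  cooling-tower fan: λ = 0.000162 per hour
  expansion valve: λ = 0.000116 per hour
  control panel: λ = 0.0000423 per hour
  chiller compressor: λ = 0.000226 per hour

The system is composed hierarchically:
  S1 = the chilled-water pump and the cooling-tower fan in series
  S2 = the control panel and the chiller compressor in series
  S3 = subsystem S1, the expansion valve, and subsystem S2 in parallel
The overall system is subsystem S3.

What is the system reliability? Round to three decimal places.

0.996

R(chilled-water pump) = exp(−0.000276 × 720) = 0.81978
R(cooling-tower fan) = exp(−0.000162 × 720) = 0.88991
R(expansion valve) = exp(−0.000116 × 720) = 0.91987
R(control panel) = exp(−0.0000423 × 720) = 0.97000
R(chiller compressor) = exp(−0.000226 × 720) = 0.84983
Series (chilled-water pump and cooling-tower fan): 0.81978 × 0.88991 = 0.72953
Series (control panel and chiller compressor): 0.97000 × 0.84983 = 0.82434
Parallel ([0.72953], expansion valve, and [0.82434]): 1 − (1 − 0.72953)(1 − 0.91987)(1 − 0.82434) = 0.996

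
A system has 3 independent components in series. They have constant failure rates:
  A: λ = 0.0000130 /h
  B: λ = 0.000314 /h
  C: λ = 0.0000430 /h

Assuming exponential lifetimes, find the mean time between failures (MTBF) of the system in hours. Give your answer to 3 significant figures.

2700

Series of exponential components: λ_sys = Σ λ_i
λ_sys = 0.0000130 + 0.000314 + 0.0000430 = 3.7000e-04 /h
MTBF = 1 / λ_sys = 2700 h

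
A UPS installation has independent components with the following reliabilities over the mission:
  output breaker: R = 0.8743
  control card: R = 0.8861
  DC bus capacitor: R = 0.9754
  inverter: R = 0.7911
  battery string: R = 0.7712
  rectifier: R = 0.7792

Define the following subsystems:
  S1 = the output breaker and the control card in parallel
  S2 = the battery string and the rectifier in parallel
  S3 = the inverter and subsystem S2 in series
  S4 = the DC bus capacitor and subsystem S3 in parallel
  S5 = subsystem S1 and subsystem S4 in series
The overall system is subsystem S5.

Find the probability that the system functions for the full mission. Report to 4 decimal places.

Parallel (output breaker and control card): 1 − (1 − 0.874300)(1 − 0.886100) = 0.985683
Parallel (battery string and rectifier): 1 − (1 − 0.771200)(1 − 0.779200) = 0.949481
Series (inverter and [0.949481]): 0.791100 × 0.949481 = 0.751134
Parallel (DC bus capacitor and [0.751134]): 1 − (1 − 0.975400)(1 − 0.751134) = 0.993878
Series ([0.985683] and [0.993878]): 0.985683 × 0.993878 = 0.9796

0.9796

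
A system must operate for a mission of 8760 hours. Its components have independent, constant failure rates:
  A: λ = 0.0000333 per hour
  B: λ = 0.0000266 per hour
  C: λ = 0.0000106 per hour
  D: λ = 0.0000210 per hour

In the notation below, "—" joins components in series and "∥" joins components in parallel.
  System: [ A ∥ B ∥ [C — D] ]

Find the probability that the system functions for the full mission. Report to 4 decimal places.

0.9873

R(A) = exp(−0.0000333 × 8760) = 0.746987
R(B) = exp(−0.0000266 × 8760) = 0.792141
R(C) = exp(−0.0000106 × 8760) = 0.911325
R(D) = exp(−0.0000210 × 8760) = 0.831969
Series (C and D): 0.911325 × 0.831969 = 0.758194
Parallel (A, B, and [0.758194]): 1 − (1 − 0.746987)(1 − 0.792141)(1 − 0.758194) = 0.9873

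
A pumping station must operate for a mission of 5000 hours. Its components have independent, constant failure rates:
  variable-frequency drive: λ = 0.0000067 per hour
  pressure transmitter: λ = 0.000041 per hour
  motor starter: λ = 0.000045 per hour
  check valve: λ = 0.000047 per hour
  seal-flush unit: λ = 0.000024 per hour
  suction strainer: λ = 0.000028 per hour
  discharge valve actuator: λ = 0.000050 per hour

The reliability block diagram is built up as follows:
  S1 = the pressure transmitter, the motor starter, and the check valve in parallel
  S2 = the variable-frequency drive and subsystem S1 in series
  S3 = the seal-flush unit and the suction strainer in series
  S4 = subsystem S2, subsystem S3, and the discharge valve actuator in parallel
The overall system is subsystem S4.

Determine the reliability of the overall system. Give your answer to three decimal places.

0.998

R(variable-frequency drive) = exp(−0.0000067 × 5000) = 0.96705
R(pressure transmitter) = exp(−0.000041 × 5000) = 0.81465
R(motor starter) = exp(−0.000045 × 5000) = 0.79852
R(check valve) = exp(−0.000047 × 5000) = 0.79057
R(seal-flush unit) = exp(−0.000024 × 5000) = 0.88692
R(suction strainer) = exp(−0.000028 × 5000) = 0.86936
R(discharge valve actuator) = exp(−0.000050 × 5000) = 0.77880
Parallel (pressure transmitter, motor starter, and check valve): 1 − (1 − 0.81465)(1 − 0.79852)(1 − 0.79057) = 0.99218
Series (variable-frequency drive and [0.99218]): 0.96705 × 0.99218 = 0.95949
Series (seal-flush unit and suction strainer): 0.88692 × 0.86936 = 0.77105
Parallel ([0.95949], [0.77105], and discharge valve actuator): 1 − (1 − 0.95949)(1 − 0.77105)(1 − 0.77880) = 0.998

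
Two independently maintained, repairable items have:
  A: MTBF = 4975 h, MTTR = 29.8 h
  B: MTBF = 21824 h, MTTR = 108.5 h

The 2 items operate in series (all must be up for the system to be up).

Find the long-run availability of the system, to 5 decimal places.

0.98913

A(A) = MTBF/(MTBF+MTTR) = 4975/(4975+29.8) = 0.994046
A(B) = MTBF/(MTBF+MTTR) = 21824/(21824+108.5) = 0.995053
Series availability: 0.994046 × 0.995053 = 0.98913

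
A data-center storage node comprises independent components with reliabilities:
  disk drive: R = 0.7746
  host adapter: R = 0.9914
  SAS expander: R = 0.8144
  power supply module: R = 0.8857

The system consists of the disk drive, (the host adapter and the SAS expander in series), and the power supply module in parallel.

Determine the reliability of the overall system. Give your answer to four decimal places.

Series (host adapter and SAS expander): 0.991400 × 0.814400 = 0.807396
Parallel (disk drive, [0.807396], and power supply module): 1 − (1 − 0.774600)(1 − 0.807396)(1 − 0.885700) = 0.9950

0.9950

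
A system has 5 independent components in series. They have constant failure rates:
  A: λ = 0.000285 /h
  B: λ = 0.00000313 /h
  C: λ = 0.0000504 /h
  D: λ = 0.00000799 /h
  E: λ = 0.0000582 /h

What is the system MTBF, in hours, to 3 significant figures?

2470

Series of exponential components: λ_sys = Σ λ_i
λ_sys = 0.000285 + 0.00000313 + 0.0000504 + 0.00000799 + 0.0000582 = 4.0472e-04 /h
MTBF = 1 / λ_sys = 2470 h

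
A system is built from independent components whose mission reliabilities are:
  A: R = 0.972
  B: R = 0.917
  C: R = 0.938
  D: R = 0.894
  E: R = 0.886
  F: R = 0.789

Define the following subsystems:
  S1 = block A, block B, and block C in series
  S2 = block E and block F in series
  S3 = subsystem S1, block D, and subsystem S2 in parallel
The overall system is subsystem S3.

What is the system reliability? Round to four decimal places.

0.9948

Series (A, B, and C): 0.972000 × 0.917000 × 0.938000 = 0.836062
Series (E and F): 0.886000 × 0.789000 = 0.699054
Parallel ([0.836062], D, and [0.699054]): 1 − (1 − 0.836062)(1 − 0.894000)(1 − 0.699054) = 0.9948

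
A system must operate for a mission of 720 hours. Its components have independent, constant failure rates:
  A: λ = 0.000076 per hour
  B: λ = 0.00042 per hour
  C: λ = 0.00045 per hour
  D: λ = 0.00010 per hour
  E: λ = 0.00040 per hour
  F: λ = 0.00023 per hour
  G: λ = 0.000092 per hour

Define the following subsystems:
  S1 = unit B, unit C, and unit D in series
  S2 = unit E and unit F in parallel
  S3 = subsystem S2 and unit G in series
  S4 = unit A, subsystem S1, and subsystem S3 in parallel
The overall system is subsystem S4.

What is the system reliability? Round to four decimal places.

R(A) = exp(−0.000076 × 720) = 0.946750
R(B) = exp(−0.00042 × 720) = 0.739042
R(C) = exp(−0.00045 × 720) = 0.723250
R(D) = exp(−0.00010 × 720) = 0.930531
R(E) = exp(−0.00040 × 720) = 0.749762
R(F) = exp(−0.00023 × 720) = 0.847385
R(G) = exp(−0.000092 × 720) = 0.935906
Series (B, C, and D): 0.739042 × 0.723250 × 0.930531 = 0.497380
Parallel (E and F): 1 − (1 − 0.749762)(1 − 0.847385) = 0.961810
Series ([0.961810] and G): 0.961810 × 0.935906 = 0.900164
Parallel (A, [0.497380], and [0.900164]): 1 − (1 − 0.946750)(1 − 0.497380)(1 − 0.900164) = 0.9973

0.9973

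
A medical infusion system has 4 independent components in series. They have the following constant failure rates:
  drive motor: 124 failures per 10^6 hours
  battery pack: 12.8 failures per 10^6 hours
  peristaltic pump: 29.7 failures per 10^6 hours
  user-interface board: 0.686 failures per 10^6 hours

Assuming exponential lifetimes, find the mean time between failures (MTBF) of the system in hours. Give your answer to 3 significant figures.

Series of exponential components: λ_sys = Σ λ_i
λ_sys = 0.000124 + 0.0000128 + 0.0000297 + 0.000000686 = 1.6719e-04 /h
MTBF = 1 / λ_sys = 5980 h

5980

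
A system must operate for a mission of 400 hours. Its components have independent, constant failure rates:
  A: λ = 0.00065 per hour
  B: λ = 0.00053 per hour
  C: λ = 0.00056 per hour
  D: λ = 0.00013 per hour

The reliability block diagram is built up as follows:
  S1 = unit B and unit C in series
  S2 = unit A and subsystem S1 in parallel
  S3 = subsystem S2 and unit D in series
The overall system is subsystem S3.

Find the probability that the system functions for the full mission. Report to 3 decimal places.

0.873

R(A) = exp(−0.00065 × 400) = 0.77105
R(B) = exp(−0.00053 × 400) = 0.80896
R(C) = exp(−0.00056 × 400) = 0.79932
R(D) = exp(−0.00013 × 400) = 0.94933
Series (B and C): 0.80896 × 0.79932 = 0.64662
Parallel (A and [0.64662]): 1 − (1 − 0.77105)(1 − 0.64662) = 0.91909
Series ([0.91909] and D): 0.91909 × 0.94933 = 0.873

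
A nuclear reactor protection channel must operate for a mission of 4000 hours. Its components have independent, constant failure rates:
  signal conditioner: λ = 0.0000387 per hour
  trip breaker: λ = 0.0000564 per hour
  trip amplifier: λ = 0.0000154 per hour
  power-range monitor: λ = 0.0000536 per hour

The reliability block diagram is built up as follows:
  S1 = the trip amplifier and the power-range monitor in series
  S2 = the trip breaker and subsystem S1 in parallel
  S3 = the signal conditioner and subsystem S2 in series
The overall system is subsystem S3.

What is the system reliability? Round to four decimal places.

0.8149

R(signal conditioner) = exp(−0.0000387 × 4000) = 0.856586
R(trip breaker) = exp(−0.0000564 × 4000) = 0.798037
R(trip amplifier) = exp(−0.0000154 × 4000) = 0.940259
R(power-range monitor) = exp(−0.0000536 × 4000) = 0.807026
Series (trip amplifier and power-range monitor): 0.940259 × 0.807026 = 0.758813
Parallel (trip breaker and [0.758813]): 1 − (1 − 0.798037)(1 − 0.758813) = 0.951289
Series (signal conditioner and [0.951289]): 0.856586 × 0.951289 = 0.8149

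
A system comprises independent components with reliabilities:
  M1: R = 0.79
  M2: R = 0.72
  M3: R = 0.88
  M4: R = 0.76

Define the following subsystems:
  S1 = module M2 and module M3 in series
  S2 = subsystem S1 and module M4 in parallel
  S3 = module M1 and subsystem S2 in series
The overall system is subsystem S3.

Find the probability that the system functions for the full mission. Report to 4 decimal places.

Series (M2 and M3): 0.720000 × 0.880000 = 0.633600
Parallel ([0.633600] and M4): 1 − (1 − 0.633600)(1 − 0.760000) = 0.912064
Series (M1 and [0.912064]): 0.790000 × 0.912064 = 0.7205

0.7205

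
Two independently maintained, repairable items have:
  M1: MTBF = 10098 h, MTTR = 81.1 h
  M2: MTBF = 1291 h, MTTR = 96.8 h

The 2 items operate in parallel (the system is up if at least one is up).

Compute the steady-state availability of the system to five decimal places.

A(M1) = MTBF/(MTBF+MTTR) = 10098/(10098+81.1) = 0.992033
A(M2) = MTBF/(MTBF+MTTR) = 1291/(1291+96.8) = 0.930249
Parallel availability: 1 − (1 − 0.992033)(1 − 0.930249) = 0.99944

0.99944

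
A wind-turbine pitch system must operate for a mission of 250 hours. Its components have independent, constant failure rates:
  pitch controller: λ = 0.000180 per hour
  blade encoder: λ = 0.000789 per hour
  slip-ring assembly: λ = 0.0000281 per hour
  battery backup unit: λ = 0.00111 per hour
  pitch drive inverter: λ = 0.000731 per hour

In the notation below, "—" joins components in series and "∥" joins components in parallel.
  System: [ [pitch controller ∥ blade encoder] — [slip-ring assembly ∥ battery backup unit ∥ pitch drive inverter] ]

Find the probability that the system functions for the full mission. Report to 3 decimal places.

0.992

R(pitch controller) = exp(−0.000180 × 250) = 0.95600
R(blade encoder) = exp(−0.000789 × 250) = 0.82099
R(slip-ring assembly) = exp(−0.0000281 × 250) = 0.99300
R(battery backup unit) = exp(−0.00111 × 250) = 0.75768
R(pitch drive inverter) = exp(−0.000731 × 250) = 0.83298
Parallel (pitch controller and blade encoder): 1 − (1 − 0.95600)(1 − 0.82099) = 0.99212
Parallel (slip-ring assembly, battery backup unit, and pitch drive inverter): 1 − (1 − 0.99300)(1 − 0.75768)(1 − 0.83298) = 0.99972
Series ([0.99212] and [0.99972]): 0.99212 × 0.99972 = 0.992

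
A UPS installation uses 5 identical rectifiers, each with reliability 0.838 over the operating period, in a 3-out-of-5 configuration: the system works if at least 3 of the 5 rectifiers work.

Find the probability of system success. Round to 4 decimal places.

0.9671

R = Σ_{i=3}^{5} C(5,i) p^i (1−p)^{5−i} with p = 0.838
C(5,3)·0.838^3·0.162^2 = 0.154441
C(5,4)·0.838^4·0.162^1 = 0.399449
C(5,5)·0.838^5·0.162^0 = 0.413257
Sum = 0.9671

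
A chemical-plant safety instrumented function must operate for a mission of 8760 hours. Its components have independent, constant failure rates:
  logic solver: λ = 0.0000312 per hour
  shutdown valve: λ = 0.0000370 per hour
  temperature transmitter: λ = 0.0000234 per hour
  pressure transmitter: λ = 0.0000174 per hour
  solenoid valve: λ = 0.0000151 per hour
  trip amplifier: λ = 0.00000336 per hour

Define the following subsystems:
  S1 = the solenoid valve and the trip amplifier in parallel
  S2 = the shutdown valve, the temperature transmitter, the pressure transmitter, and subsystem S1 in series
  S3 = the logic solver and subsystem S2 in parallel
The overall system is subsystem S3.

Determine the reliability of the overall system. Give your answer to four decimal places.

R(logic solver) = exp(−0.0000312 × 8760) = 0.760855
R(shutdown valve) = exp(−0.0000370 × 8760) = 0.723163
R(temperature transmitter) = exp(−0.0000234 × 8760) = 0.814660
R(pressure transmitter) = exp(−0.0000174 × 8760) = 0.858624
R(solenoid valve) = exp(−0.0000151 × 8760) = 0.876099
R(trip amplifier) = exp(−0.00000336 × 8760) = 0.970995
Parallel (solenoid valve and trip amplifier): 1 − (1 − 0.876099)(1 − 0.970995) = 0.996406
Series (shutdown valve, temperature transmitter, pressure transmitter, and [0.996406]): 0.723163 × 0.814660 × 0.858624 × 0.996406 = 0.504025
Parallel (logic solver and [0.504025]): 1 − (1 − 0.760855)(1 − 0.504025) = 0.8814

0.8814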